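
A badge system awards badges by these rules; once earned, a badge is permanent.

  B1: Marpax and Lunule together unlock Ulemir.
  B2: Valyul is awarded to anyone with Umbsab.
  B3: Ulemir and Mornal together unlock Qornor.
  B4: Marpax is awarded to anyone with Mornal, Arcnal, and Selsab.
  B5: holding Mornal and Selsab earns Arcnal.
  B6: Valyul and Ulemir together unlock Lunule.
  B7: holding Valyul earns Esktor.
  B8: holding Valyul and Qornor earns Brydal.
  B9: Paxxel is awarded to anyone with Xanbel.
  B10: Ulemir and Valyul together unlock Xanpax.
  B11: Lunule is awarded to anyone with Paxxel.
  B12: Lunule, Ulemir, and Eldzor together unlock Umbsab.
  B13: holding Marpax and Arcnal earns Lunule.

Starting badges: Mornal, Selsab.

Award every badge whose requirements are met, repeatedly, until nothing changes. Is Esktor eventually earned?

Esktor would need Valyul (B7), but Valyul is never earned.

No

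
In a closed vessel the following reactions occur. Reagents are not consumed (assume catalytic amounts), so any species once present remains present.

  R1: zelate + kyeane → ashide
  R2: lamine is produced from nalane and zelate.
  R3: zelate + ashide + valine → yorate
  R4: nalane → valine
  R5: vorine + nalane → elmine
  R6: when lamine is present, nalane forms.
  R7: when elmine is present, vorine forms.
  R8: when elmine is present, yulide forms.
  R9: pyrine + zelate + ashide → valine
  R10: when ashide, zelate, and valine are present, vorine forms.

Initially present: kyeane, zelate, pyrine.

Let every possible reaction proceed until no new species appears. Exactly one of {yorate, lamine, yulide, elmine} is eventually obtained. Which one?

zelate and kyeane present → ashide forms (R1).
pyrine, zelate, and ashide present → valine forms (R9).
zelate, ashide, and valine present → yorate forms (R3).
yulide would need elmine (R8), but elmine never forms. lamine would need nalane and zelate (R2), but nalane never forms. elmine would need vorine and nalane (R5), but nalane never forms.

yorate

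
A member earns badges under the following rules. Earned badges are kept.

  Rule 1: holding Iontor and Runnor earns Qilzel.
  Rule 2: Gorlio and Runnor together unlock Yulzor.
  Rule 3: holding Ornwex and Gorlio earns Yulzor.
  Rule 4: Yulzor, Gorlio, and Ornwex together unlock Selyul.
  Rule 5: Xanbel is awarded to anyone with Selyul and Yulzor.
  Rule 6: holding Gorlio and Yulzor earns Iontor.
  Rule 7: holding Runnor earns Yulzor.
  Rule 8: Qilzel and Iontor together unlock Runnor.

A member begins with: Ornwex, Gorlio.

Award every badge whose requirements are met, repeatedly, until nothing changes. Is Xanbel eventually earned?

Yes

With Ornwex and Gorlio, Yulzor is earned (Rule 3).
With Yulzor, Gorlio, and Ornwex, Selyul is earned (Rule 4).
With Selyul and Yulzor, Xanbel is earned (Rule 5).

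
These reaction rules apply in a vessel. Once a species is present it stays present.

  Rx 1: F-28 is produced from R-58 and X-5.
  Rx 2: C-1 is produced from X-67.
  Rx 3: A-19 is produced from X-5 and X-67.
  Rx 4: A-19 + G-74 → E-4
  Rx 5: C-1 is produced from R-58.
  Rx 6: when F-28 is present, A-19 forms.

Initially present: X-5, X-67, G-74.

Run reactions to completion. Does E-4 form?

X-5 and X-67 present → A-19 forms (Rx 3).
A-19 and G-74 present → E-4 forms (Rx 4).

Yes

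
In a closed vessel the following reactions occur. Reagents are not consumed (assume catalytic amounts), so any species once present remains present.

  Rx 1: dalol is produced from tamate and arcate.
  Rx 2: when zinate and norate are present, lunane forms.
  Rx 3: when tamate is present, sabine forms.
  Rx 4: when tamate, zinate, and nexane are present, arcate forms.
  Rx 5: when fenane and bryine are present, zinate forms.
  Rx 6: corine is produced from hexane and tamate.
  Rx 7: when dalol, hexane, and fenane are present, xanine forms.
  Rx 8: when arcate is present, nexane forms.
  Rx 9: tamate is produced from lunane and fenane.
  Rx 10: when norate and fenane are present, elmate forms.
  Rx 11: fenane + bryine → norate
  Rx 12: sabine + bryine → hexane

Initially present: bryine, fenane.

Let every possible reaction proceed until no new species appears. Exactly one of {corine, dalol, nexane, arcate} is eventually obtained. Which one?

fenane and bryine present → zinate forms (Rx 5).
fenane and bryine present → norate forms (Rx 11).
zinate and norate present → lunane forms (Rx 2).
lunane and fenane present → tamate forms (Rx 9).
tamate present → sabine forms (Rx 3).
sabine and bryine present → hexane forms (Rx 12).
hexane and tamate present → corine forms (Rx 6).
nexane would need arcate (Rx 8), but arcate never forms. arcate would need tamate, zinate, and nexane (Rx 4), but nexane never forms. dalol would need tamate and arcate (Rx 1), but arcate never forms.

corine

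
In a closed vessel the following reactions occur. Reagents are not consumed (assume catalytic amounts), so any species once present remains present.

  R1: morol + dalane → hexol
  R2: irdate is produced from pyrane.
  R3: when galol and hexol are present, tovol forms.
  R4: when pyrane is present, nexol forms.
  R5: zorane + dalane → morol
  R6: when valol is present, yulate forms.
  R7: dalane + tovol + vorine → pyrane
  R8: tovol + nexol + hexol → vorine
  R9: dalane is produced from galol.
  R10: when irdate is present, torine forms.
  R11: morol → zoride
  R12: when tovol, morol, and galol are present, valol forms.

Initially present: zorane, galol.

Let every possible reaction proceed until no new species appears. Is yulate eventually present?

Yes

galol present → dalane forms (R9).
zorane and dalane present → morol forms (R5).
morol and dalane present → hexol forms (R1).
galol and hexol present → tovol forms (R3).
tovol, morol, and galol present → valol forms (R12).
valol present → yulate forms (R6).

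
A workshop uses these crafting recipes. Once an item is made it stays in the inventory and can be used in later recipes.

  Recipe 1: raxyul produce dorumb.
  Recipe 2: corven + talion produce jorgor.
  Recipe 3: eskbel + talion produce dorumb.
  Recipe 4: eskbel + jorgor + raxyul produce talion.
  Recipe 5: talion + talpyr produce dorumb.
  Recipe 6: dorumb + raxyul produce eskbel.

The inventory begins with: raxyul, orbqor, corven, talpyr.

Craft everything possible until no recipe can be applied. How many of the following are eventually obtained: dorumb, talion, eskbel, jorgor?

Using Recipe 1, raxyul makes dorumb.
Using Recipe 6, dorumb and raxyul make eskbel.
dorumb: reached.
talion would need eskbel, jorgor, and raxyul (Recipe 4), but jorgor is never obtained.
eskbel: reached.
jorgor would need corven and talion (Recipe 2), but talion is never obtained.
Reached: dorumb and eskbel — 2 of the 4.

2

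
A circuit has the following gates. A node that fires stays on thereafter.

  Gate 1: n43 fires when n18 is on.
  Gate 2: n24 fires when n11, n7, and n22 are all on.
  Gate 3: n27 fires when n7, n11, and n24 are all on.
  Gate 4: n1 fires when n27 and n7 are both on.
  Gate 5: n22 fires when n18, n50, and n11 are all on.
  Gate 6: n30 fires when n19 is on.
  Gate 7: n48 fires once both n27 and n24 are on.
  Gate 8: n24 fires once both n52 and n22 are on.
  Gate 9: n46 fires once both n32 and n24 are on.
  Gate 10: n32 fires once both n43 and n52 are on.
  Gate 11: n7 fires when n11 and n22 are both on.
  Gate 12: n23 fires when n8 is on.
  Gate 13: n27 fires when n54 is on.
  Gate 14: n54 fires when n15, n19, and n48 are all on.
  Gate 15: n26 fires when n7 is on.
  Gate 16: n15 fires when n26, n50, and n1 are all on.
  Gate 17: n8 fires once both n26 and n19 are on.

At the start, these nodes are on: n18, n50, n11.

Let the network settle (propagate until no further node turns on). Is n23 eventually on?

n23 would need n8 (Gate 12), but n8 never turns on.

No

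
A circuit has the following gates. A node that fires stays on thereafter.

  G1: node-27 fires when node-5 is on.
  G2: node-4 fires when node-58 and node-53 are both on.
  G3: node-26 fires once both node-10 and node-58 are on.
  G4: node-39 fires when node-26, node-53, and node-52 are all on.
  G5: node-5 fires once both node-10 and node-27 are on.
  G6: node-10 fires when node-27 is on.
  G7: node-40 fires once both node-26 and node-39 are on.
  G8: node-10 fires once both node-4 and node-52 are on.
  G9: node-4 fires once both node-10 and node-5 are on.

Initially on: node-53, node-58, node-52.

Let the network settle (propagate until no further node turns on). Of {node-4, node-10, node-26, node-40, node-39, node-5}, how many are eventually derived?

G2: node-58 and node-53 on → node-4 on.
G8: node-4 and node-52 on → node-10 on.
node-10 and node-58 are on, so node-26 fires (G3).
node-26, node-53, and node-52 are on, so node-39 fires (G4).
G7: node-26 and node-39 on → node-40 on.
node-4: reached.
node-10: reached.
node-26: reached.
node-40: reached.
node-39: reached.
node-5 would need node-10 and node-27 (G5), but node-27 never turns on.
Reached: node-4, node-10, node-26, node-40, and node-39 — 5 of the 6.

5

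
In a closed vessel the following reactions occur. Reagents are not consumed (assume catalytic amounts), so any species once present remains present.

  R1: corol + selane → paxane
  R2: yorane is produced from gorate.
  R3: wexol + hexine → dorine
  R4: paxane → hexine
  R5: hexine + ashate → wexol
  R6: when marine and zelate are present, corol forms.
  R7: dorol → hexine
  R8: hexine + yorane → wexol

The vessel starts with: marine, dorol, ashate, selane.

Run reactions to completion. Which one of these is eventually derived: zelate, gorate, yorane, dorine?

dorol present → hexine forms (R7).
hexine and ashate present → wexol forms (R5).
wexol and hexine present → dorine forms (R3).
yorane would need gorate (R2), but gorate never forms. No rule produces gorate, and it is not given. No rule produces zelate, and it is not given.

dorine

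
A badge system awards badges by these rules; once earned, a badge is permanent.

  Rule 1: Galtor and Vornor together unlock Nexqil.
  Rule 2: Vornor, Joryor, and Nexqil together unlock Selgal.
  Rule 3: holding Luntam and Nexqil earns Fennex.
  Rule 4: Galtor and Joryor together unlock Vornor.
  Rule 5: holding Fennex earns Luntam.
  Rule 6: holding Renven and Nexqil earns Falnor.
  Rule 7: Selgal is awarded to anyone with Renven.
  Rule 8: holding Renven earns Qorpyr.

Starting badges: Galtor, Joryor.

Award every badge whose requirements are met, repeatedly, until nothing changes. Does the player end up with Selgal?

Yes

With Galtor and Joryor, Vornor is earned (Rule 4).
With Galtor and Vornor, Nexqil is earned (Rule 1).
With Vornor, Joryor, and Nexqil, Selgal is earned (Rule 2).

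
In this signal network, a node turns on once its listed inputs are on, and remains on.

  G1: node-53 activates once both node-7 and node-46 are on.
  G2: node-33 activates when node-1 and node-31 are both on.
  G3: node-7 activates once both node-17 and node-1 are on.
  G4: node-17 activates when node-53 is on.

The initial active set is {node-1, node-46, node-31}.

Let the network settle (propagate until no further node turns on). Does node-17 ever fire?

No

node-17 would need node-53 (G4), but node-53 never turns on.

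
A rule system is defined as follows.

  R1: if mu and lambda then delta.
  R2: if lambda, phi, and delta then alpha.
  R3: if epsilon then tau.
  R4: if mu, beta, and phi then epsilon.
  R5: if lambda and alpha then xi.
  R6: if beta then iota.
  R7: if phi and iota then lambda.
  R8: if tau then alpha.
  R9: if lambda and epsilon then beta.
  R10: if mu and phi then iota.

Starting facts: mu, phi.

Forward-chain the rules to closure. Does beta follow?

No

beta would need lambda and epsilon (R9), but epsilon is never established.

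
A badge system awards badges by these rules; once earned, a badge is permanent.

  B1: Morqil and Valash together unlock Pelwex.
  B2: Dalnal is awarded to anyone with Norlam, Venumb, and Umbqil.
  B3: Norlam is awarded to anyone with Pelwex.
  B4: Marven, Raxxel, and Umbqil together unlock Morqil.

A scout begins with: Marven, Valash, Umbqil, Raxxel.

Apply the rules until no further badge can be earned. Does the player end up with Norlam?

Yes

With Marven, Raxxel, and Umbqil, Morqil is earned (B4).
With Morqil and Valash, Pelwex is earned (B1).
With Pelwex, Norlam is earned (B3).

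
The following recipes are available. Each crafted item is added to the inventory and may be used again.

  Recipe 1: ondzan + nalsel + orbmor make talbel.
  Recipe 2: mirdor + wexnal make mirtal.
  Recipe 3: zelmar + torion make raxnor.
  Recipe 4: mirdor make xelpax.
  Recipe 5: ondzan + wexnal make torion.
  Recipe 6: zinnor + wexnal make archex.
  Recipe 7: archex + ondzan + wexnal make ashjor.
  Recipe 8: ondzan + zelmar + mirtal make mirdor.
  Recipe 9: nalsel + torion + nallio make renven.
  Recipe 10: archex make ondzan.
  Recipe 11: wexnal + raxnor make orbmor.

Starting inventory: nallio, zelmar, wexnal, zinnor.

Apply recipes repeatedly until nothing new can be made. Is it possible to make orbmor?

Yes

zinnor + wexnal → archex (Recipe 6).
archex → ondzan (Recipe 10).
ondzan + wexnal → torion (Recipe 5).
Using Recipe 3, zelmar and torion make raxnor.
Using Recipe 11, wexnal and raxnor make orbmor.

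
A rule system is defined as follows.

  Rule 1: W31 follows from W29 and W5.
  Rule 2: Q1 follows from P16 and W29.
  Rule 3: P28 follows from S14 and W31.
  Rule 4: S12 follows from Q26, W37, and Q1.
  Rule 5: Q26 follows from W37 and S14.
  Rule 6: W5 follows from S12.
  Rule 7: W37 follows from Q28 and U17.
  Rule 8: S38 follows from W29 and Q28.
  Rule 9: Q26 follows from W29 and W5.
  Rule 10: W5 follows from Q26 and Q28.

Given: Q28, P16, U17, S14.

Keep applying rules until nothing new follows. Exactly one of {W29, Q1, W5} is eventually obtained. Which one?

From Q28 and U17, Rule 7 gives W37.
W37 and S14 hold, so Q26 follows (Rule 5).
From Q26 and Q28, Rule 10 gives W5.
No rule produces W29, and it is not given. Q1 would need P16 and W29 (Rule 2), but W29 is never established.

W5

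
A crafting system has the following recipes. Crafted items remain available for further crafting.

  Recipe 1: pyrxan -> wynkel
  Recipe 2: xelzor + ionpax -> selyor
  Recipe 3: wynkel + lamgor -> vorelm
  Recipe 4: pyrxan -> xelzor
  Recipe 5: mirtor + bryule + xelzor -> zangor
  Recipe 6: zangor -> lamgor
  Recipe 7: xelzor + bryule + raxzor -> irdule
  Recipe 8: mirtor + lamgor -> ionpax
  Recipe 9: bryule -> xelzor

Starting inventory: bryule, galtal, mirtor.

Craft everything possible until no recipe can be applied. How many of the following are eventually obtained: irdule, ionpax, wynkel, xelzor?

2

bryule -> xelzor (Recipe 9).
mirtor + bryule + xelzor -> zangor (Recipe 5).
zangor -> lamgor (Recipe 6).
mirtor + lamgor -> ionpax (Recipe 8).
irdule would need xelzor, bryule, and raxzor (Recipe 7), but raxzor is never obtained.
ionpax: reached.
wynkel would need pyrxan (Recipe 1), but pyrxan is never obtained.
xelzor: reached.
Reached: ionpax and xelzor — 2 of the 4.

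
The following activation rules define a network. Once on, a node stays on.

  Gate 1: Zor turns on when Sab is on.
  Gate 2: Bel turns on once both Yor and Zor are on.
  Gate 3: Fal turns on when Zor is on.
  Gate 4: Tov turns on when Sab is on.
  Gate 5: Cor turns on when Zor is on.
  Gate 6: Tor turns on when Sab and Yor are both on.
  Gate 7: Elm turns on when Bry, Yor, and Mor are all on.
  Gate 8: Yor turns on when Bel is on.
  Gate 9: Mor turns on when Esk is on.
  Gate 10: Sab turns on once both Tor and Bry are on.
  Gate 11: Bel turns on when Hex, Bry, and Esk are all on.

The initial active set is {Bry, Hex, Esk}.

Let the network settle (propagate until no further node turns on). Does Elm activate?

Gate 11: Hex, Bry, and Esk on → Bel on.
Gate 9: Esk on → Mor on.
Bel is on, so Yor turns on (Gate 8).
Gate 7: Bry, Yor, and Mor on → Elm on.

Yes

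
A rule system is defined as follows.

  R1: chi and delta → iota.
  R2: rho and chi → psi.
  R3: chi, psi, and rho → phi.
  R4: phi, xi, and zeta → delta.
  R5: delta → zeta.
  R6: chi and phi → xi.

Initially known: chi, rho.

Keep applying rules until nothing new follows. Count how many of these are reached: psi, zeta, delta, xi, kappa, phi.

rho and chi hold, so psi follows (R2).
From chi, psi, and rho, R3 gives phi.
From chi and phi, R6 gives xi.
psi: reached.
zeta would need delta (R5), but delta is never established.
delta would need phi, xi, and zeta (R4), but zeta is never established.
xi: reached.
No rule produces kappa, and it is not given.
phi: reached.
Reached: psi, xi, and phi — 3 of the 6.

3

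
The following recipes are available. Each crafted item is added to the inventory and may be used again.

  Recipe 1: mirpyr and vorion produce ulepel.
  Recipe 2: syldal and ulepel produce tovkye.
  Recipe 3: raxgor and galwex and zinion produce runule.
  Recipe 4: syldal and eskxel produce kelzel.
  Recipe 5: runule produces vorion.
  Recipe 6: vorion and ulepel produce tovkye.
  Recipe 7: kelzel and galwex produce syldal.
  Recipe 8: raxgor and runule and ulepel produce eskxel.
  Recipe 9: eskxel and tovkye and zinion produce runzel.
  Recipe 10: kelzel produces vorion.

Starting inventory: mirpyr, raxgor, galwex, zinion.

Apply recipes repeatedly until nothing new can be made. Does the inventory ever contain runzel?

Yes

Using Recipe 3, raxgor, galwex, and zinion make runule.
runule → vorion (Recipe 5).
Using Recipe 1, mirpyr and vorion make ulepel.
Using Recipe 6, vorion and ulepel make tovkye.
Using Recipe 8, raxgor, runule, and ulepel make eskxel.
Using Recipe 9, eskxel, tovkye, and zinion make runzel.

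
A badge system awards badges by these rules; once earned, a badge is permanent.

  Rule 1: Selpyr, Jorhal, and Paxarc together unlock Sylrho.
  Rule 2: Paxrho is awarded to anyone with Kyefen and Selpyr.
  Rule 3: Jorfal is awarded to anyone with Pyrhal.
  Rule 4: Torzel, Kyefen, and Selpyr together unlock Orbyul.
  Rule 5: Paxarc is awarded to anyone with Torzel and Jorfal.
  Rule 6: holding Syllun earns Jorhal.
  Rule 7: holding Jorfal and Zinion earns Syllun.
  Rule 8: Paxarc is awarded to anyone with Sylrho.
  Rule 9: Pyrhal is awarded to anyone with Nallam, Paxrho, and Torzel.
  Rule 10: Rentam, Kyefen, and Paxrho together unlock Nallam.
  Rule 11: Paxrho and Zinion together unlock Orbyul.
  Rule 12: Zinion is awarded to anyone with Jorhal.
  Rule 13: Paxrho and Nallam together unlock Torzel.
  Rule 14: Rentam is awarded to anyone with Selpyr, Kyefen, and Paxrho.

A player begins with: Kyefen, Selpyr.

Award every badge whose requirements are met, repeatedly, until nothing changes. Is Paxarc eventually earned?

Yes

With Kyefen and Selpyr, Paxrho is earned (Rule 2).
With Selpyr, Kyefen, and Paxrho, Rentam is earned (Rule 14).
With Rentam, Kyefen, and Paxrho, Nallam is earned (Rule 10).
With Paxrho and Nallam, Torzel is earned (Rule 13).
With Nallam, Paxrho, and Torzel, Pyrhal is earned (Rule 9).
With Pyrhal, Jorfal is earned (Rule 3).
With Torzel and Jorfal, Paxarc is earned (Rule 5).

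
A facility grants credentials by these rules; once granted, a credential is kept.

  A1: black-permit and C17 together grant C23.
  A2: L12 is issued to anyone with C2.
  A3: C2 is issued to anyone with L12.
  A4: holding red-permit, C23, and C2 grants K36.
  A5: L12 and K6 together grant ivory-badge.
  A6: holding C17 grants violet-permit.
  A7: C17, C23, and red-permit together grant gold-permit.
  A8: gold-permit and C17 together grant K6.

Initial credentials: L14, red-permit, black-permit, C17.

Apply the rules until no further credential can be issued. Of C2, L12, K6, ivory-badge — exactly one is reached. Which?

K6

Holding black-permit and C17 grants C23 (A1).
Holding C17, C23, and red-permit grants gold-permit (A7).
Holding gold-permit and C17 grants K6 (A8).
L12 would need C2 (A2), but C2 is never granted. C2 would need L12 (A3), but L12 is never granted. ivory-badge would need L12 and K6 (A5), but L12 is never granted.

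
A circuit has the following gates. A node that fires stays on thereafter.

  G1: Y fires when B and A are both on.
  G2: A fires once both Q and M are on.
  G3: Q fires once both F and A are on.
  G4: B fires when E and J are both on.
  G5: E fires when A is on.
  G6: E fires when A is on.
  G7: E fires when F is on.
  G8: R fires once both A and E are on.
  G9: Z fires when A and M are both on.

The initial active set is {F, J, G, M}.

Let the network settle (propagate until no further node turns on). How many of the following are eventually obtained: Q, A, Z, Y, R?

0

Q would need F and A (G3), but A never turns on.
A would need Q and M (G2), but Q never turns on.
Z would need A and M (G9), but A never turns on.
Y would need B and A (G1), but A never turns on.
R would need A and E (G8), but A never turns on.
None of the 5 are reached.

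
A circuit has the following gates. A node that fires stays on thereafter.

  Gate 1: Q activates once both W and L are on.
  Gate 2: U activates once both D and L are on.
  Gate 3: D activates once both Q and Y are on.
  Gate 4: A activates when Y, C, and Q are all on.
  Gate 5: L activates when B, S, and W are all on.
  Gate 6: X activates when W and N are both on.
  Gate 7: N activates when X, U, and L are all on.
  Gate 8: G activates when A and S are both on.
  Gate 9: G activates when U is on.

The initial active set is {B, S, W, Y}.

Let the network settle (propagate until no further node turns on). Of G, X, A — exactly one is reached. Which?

G

Gate 5: B, S, and W on → L on.
Gate 1: W and L on → Q on.
Q and Y are on, so D activates (Gate 3).
Gate 2: D and L on → U on.
U is on, so G activates (Gate 9).
X would need W and N (Gate 6), but N never turns on. A would need Y, C, and Q (Gate 4), but C never turns on.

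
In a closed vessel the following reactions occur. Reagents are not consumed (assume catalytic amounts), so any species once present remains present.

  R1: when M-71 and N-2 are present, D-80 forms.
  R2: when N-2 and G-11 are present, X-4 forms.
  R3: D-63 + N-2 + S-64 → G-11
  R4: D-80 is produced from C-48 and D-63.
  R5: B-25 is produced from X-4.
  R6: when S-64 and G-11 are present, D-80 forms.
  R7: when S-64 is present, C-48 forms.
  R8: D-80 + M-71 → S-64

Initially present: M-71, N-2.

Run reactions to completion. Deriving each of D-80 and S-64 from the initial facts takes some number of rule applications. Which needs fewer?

D-80: M-71 and N-2 present → D-80 forms (R1). [1 rule application]
S-64: M-71 and N-2 present → D-80 forms (R1). D-80 and M-71 present → S-64 forms (R8). [2 rule applications]
D-80 needs fewer.

D-80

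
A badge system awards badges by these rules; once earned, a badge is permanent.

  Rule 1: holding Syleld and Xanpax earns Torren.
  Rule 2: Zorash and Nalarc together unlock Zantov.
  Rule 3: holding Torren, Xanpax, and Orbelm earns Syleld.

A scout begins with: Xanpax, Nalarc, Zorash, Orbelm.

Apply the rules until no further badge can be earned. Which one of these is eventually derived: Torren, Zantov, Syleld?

With Zorash and Nalarc, Zantov is earned (Rule 2).
Torren would need Syleld and Xanpax (Rule 1), but Syleld is never earned. Syleld would need Torren, Xanpax, and Orbelm (Rule 3), but Torren is never earned.

Zantov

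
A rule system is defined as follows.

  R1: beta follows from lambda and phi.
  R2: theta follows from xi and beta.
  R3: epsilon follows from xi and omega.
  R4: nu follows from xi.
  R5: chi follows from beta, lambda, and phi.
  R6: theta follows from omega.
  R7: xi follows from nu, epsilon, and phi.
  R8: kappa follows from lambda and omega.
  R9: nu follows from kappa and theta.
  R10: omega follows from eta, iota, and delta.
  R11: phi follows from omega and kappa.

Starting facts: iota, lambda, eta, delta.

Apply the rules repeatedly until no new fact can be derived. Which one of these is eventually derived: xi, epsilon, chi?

From eta, iota, and delta, R10 gives omega.
From lambda and omega, R8 gives kappa.
From omega and kappa, R11 gives phi.
From lambda and phi, R1 gives beta.
beta, lambda, and phi hold, so chi follows (R5).
xi would need nu, epsilon, and phi (R7), but epsilon is never established. epsilon would need xi and omega (R3), but xi is never established.

chi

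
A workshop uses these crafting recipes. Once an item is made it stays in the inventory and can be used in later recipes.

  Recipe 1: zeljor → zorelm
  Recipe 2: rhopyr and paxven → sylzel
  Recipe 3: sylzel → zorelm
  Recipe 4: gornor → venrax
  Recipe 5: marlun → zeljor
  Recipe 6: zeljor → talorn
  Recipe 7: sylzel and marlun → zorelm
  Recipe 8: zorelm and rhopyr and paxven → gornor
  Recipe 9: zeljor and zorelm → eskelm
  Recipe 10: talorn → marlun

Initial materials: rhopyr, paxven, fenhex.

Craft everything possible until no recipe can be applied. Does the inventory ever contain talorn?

No

talorn would need zeljor (Recipe 6), but zeljor is never obtained.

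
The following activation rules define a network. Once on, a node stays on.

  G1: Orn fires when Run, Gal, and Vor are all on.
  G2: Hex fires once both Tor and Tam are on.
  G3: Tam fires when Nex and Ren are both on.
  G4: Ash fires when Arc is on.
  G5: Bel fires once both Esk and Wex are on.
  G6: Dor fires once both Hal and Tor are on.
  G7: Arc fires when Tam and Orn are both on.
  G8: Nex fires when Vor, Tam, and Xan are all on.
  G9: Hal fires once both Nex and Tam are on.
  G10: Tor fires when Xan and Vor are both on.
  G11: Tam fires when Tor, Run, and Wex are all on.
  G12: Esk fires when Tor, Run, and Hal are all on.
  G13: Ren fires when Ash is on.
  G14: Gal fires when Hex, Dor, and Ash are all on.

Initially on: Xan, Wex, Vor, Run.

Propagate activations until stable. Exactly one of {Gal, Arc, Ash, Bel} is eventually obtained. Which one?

Xan and Vor are on, so Tor fires (G10).
G11: Tor, Run, and Wex on → Tam on.
Vor, Tam, and Xan are on, so Nex fires (G8).
Nex and Tam are on, so Hal fires (G9).
Tor, Run, and Hal are on, so Esk fires (G12).
G5: Esk and Wex on → Bel on.
Arc would need Tam and Orn (G7), but Orn never turns on. Gal would need Hex, Dor, and Ash (G14), but Ash never turns on. Ash would need Arc (G4), but Arc never turns on.

Bel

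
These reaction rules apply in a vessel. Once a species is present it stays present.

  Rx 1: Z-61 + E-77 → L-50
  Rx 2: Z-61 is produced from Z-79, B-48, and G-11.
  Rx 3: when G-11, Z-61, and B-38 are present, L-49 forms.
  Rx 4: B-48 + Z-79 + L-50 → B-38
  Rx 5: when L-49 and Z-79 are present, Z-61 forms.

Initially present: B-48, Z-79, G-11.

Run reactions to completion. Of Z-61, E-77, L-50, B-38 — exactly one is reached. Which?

Z-61

Z-79, B-48, and G-11 present → Z-61 forms (Rx 2).
B-38 would need B-48, Z-79, and L-50 (Rx 4), but L-50 never forms. L-50 would need Z-61 and E-77 (Rx 1), but E-77 never forms. No rule produces E-77, and it is not given.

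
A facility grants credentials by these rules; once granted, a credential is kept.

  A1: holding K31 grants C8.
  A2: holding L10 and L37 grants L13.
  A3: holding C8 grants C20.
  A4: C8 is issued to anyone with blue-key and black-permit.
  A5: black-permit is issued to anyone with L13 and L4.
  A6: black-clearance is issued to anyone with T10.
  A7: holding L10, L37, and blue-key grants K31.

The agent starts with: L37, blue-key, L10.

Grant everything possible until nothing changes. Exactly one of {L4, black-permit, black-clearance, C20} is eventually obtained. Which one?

C20

Holding L10, L37, and blue-key grants K31 (A7).
Holding K31 grants C8 (A1).
Holding C8 grants C20 (A3).
black-permit would need L13 and L4 (A5), but L4 is never granted. black-clearance would need T10 (A6), but T10 is never granted. No rule produces L4, and it is not given.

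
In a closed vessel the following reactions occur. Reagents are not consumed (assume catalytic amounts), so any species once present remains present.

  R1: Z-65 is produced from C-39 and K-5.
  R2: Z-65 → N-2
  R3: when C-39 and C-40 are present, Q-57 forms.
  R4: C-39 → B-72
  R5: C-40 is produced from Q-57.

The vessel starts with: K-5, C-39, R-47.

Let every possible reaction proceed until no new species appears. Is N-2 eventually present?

Yes

C-39 and K-5 present → Z-65 forms (R1).
Z-65 present → N-2 forms (R2).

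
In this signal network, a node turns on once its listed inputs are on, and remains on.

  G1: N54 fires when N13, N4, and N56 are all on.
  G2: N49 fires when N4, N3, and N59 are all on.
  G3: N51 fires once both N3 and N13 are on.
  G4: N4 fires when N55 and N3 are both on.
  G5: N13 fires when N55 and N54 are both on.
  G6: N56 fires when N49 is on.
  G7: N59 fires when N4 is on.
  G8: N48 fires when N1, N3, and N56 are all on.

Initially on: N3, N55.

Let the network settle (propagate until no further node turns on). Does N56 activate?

Yes

G4: N55 and N3 on → N4 on.
N4 is on, so N59 fires (G7).
N4, N3, and N59 are on, so N49 fires (G2).
N49 is on, so N56 fires (G6).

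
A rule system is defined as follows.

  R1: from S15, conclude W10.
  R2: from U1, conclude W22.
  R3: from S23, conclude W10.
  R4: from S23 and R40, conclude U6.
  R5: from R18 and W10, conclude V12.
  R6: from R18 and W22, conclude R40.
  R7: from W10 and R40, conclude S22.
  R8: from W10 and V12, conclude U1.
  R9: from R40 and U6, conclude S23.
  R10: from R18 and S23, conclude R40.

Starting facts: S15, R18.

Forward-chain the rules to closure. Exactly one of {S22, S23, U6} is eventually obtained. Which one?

S15 holds, so W10 follows (R1).
From R18 and W10, R5 gives V12.
From W10 and V12, R8 gives U1.
From U1, R2 gives W22.
R18 and W22 hold, so R40 follows (R6).
From W10 and R40, R7 gives S22.
S23 would need R40 and U6 (R9), but U6 is never established. U6 would need S23 and R40 (R4), but S23 is never established.

S22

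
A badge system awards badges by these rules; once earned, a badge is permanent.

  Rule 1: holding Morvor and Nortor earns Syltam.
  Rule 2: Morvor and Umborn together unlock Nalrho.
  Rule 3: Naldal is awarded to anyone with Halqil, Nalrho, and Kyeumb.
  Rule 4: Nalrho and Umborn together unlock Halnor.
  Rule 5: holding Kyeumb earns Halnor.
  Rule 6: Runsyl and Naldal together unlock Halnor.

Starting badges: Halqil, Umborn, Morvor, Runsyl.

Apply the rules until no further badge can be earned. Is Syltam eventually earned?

No

Syltam would need Morvor and Nortor (Rule 1), but Nortor is never earned.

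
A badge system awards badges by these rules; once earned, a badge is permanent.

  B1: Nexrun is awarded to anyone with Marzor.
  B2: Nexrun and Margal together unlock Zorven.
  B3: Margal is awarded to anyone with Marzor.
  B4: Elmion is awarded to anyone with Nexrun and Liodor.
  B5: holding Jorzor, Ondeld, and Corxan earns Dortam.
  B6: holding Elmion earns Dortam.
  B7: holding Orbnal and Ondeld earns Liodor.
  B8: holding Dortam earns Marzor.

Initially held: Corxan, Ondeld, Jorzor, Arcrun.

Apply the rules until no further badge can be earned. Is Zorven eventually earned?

Yes

With Jorzor, Ondeld, and Corxan, Dortam is earned (B5).
With Dortam, Marzor is earned (B8).
With Marzor, Margal is earned (B3).
With Marzor, Nexrun is earned (B1).
With Nexrun and Margal, Zorven is earned (B2).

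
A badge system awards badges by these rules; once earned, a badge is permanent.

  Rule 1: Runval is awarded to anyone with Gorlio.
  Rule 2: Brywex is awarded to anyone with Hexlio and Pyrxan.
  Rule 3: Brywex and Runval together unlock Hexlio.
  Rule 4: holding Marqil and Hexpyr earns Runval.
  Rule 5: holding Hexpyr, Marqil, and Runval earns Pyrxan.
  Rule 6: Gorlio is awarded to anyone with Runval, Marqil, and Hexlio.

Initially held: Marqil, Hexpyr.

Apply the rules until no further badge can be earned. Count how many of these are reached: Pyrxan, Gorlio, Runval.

2

With Marqil and Hexpyr, Runval is earned (Rule 4).
With Hexpyr, Marqil, and Runval, Pyrxan is earned (Rule 5).
Pyrxan: reached.
Gorlio would need Runval, Marqil, and Hexlio (Rule 6), but Hexlio is never earned.
Runval: reached.
Reached: Pyrxan and Runval — 2 of the 3.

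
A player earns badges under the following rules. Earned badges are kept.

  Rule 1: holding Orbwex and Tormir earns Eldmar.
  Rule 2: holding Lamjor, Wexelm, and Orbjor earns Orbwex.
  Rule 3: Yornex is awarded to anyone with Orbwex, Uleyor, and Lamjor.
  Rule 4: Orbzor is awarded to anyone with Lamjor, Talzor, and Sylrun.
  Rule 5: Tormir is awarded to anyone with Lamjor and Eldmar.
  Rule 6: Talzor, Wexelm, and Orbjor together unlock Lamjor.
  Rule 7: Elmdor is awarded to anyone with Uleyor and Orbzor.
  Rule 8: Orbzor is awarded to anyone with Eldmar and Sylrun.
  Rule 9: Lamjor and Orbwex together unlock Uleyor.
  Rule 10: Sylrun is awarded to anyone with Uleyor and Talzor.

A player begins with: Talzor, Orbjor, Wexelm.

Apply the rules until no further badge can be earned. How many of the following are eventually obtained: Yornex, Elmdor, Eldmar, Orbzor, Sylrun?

With Talzor, Wexelm, and Orbjor, Lamjor is earned (Rule 6).
With Lamjor, Wexelm, and Orbjor, Orbwex is earned (Rule 2).
With Lamjor and Orbwex, Uleyor is earned (Rule 9).
With Uleyor and Talzor, Sylrun is earned (Rule 10).
With Orbwex, Uleyor, and Lamjor, Yornex is earned (Rule 3).
With Lamjor, Talzor, and Sylrun, Orbzor is earned (Rule 4).
With Uleyor and Orbzor, Elmdor is earned (Rule 7).
Yornex: reached.
Elmdor: reached.
Eldmar would need Orbwex and Tormir (Rule 1), but Tormir is never earned.
Orbzor: reached.
Sylrun: reached.
Reached: Yornex, Elmdor, Orbzor, and Sylrun — 4 of the 5.

4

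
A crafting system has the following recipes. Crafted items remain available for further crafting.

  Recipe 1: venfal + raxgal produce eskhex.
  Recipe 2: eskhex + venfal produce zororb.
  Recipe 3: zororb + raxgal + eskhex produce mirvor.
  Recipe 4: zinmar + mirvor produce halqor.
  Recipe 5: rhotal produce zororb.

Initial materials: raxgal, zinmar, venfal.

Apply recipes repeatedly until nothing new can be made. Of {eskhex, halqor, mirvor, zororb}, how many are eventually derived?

4

Using Recipe 1, venfal and raxgal make eskhex.
Using Recipe 2, eskhex and venfal make zororb.
Using Recipe 3, zororb, raxgal, and eskhex make mirvor.
Using Recipe 4, zinmar and mirvor make halqor.
eskhex: reached.
halqor: reached.
mirvor: reached.
zororb: reached.
All 4 are reached.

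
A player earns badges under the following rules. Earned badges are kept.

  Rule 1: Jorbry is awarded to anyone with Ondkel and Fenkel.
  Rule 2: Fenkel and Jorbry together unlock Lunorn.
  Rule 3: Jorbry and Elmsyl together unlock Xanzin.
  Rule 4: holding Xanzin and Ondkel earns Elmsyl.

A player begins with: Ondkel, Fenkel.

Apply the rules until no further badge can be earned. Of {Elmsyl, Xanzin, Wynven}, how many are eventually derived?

Elmsyl would need Xanzin and Ondkel (Rule 4), but Xanzin is never earned.
Xanzin would need Jorbry and Elmsyl (Rule 3), but Elmsyl is never earned.
No rule produces Wynven, and it is not given.
None of the 3 are reached.

0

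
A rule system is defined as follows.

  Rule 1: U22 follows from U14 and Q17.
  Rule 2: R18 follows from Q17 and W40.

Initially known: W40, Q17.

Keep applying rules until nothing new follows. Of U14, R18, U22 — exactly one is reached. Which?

From Q17 and W40, Rule 2 gives R18.
U22 would need U14 and Q17 (Rule 1), but U14 is never established. No rule produces U14, and it is not given.

R18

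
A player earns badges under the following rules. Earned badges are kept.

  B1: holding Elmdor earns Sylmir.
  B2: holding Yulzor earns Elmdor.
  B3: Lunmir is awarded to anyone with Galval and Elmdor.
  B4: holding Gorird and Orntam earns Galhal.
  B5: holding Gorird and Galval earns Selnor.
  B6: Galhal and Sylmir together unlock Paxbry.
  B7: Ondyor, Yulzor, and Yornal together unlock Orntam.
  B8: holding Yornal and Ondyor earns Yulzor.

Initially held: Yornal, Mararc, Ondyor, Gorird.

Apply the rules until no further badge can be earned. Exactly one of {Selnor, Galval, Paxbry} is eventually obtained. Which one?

Paxbry

With Yornal and Ondyor, Yulzor is earned (B8).
With Yulzor, Elmdor is earned (B2).
With Ondyor, Yulzor, and Yornal, Orntam is earned (B7).
With Elmdor, Sylmir is earned (B1).
With Gorird and Orntam, Galhal is earned (B4).
With Galhal and Sylmir, Paxbry is earned (B6).
No rule produces Galval, and it is not given. Selnor would need Gorird and Galval (B5), but Galval is never earned.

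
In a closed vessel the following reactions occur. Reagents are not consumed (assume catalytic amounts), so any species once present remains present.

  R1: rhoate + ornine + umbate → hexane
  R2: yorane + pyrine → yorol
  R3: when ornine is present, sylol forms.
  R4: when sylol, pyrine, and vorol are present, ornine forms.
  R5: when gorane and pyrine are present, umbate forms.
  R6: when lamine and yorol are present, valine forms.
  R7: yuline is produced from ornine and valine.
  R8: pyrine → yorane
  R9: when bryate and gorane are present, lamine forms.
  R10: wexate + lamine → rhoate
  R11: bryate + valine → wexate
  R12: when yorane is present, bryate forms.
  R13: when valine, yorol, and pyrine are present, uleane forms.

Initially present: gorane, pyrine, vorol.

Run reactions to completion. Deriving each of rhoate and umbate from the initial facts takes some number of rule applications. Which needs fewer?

umbate: gorane and pyrine present → umbate forms (R5). [1 rule application]
rhoate: pyrine present → yorane forms (R8). yorane and pyrine present → yorol forms (R2). yorane present → bryate forms (R12). bryate and gorane present → lamine forms (R9). lamine and yorol present → valine forms (R6). bryate and valine present → wexate forms (R11). wexate and lamine present → rhoate forms (R10). [7 rule applications]
umbate needs fewer.

umbate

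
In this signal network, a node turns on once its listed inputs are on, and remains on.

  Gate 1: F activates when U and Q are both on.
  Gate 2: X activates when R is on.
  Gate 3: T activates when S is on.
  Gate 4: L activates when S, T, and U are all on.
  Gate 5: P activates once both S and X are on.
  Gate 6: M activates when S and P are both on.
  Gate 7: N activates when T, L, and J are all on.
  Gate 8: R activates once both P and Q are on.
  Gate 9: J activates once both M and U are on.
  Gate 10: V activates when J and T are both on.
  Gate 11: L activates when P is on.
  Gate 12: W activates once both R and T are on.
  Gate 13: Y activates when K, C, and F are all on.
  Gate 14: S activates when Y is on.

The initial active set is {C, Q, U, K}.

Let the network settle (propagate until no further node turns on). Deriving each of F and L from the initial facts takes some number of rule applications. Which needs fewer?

F

F: Gate 1: U and Q on → F on. [1 rule application]
L: U and Q are on, so F activates (Gate 1). Gate 13: K, C, and F on → Y on. Y is on, so S activates (Gate 14). Gate 3: S on → T on. Gate 4: S, T, and U on → L on. [5 rule applications]
F needs fewer.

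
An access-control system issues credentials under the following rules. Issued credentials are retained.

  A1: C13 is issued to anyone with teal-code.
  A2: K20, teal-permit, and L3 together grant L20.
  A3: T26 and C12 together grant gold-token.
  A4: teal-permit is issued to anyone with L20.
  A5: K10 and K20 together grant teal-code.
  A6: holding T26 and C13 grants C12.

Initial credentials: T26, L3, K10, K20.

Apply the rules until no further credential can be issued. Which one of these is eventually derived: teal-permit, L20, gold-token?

Holding K10 and K20 grants teal-code (A5).
Holding teal-code grants C13 (A1).
Holding T26 and C13 grants C12 (A6).
Holding T26 and C12 grants gold-token (A3).
L20 would need K20, teal-permit, and L3 (A2), but teal-permit is never granted. teal-permit would need L20 (A4), but L20 is never granted.

gold-token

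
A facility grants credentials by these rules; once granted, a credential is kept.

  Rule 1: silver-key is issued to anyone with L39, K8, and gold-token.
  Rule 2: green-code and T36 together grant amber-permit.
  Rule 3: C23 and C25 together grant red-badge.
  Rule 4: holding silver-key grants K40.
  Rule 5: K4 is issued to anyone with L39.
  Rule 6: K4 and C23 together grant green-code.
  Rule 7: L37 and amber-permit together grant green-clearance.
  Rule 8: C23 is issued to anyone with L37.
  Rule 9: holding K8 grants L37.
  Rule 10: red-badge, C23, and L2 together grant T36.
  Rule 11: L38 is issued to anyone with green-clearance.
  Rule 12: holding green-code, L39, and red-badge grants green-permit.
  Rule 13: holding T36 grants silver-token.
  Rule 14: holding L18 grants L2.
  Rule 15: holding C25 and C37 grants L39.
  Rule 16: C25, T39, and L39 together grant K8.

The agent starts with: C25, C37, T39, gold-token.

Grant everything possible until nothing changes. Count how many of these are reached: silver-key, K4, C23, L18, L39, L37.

Holding C25 and C37 grants L39 (Rule 15).
Holding C25, T39, and L39 grants K8 (Rule 16).
Holding L39 grants K4 (Rule 5).
Holding L39, K8, and gold-token grants silver-key (Rule 1).
Holding K8 grants L37 (Rule 9).
Holding L37 grants C23 (Rule 8).
silver-key: reached.
K4: reached.
C23: reached.
No rule produces L18, and it is not given.
L39: reached.
L37: reached.
Reached: silver-key, K4, C23, L39, and L37 — 5 of the 6.

5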